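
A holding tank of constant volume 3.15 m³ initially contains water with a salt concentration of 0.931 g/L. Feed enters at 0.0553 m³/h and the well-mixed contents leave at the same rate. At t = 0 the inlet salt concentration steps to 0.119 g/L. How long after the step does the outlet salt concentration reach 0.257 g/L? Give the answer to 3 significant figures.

Species balance: V dC/dt = Q(C_in − C) ⇒ τ = V/Q = 56.962 h.
C(t) = C_in + (C₀ − C_in) e^(−t/τ). Set C = 0.257 and solve for t:
e^(−t/τ) = (C − C_in)/(C₀ − C_in) = (0.257 − 0.119)/(0.931 − 0.119) = 0.16995
t = −τ ln(…) = 56.962 × 1.7722 = 100.95 h.

101 h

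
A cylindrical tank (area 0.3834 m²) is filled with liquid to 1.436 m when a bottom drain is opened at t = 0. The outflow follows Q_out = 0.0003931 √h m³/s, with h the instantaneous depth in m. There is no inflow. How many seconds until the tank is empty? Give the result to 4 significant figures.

Unsteady balance on liquid volume: A dh/dt = −0.0003931 √h.
This is separable: 2 d(√h)/dt = −0.0003931/A, so √h = √h₀ − (0.0003931/(2A)) t.
Tank is empty when √h = 0: t_empty = 2A√h₀/0.0003931.
t_empty = 2·0.3834·√1.436/0.0003931 = 0.766800·1.19833/0.0003931 = 2337.53 s.

2338 s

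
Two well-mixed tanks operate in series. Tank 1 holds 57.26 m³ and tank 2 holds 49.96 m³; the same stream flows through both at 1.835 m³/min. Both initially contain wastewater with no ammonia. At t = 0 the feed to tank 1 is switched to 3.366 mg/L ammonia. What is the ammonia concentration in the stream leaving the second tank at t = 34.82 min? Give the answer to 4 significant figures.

1.128 mg/L

Species balance on tank i: dCᵢ/dt = (Cᵢ₋₁ − Cᵢ)/τᵢ with τᵢ = Vᵢ/Q.
τ₁ = 57.26/1.835 = 31.2044 min; τ₂ = 49.96/1.835 = 27.2262 min.
Tank 1: C₁ = C_in(1 − e^(−t/τ₁)). Tank 2 (τ₁ ≠ τ₂): C₂ = C_in[1 − (τ₁ e^(−t/τ₁) − τ₂ e^(−t/τ₂))/(τ₁ − τ₂)].
At t = 34.82: e^(−t/τ₁) = 0.327630, e^(−t/τ₂) = 0.278339.
C₂ = 3.366·[1 − (31.2044·0.327630 − 27.2262·0.278339)/(3.97820)] = 3.366·0.335026 = 1.12770 mg/L.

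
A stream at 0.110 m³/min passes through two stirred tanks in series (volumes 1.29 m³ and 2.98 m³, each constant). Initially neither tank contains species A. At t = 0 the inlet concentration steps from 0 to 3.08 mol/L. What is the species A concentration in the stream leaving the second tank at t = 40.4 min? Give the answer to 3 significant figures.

1.93 mol/L

Each tank obeys Vᵢ dCᵢ/dt = Q(Cᵢ₋₁ − Cᵢ), so τᵢ = Vᵢ/Q.
τ₁ = 1.29/0.110 = 11.727 min; τ₂ = 2.98/0.110 = 27.091 min.
Tank 1: C₁ = C_in(1 − e^(−t/τ₁)). Tank 2 (τ₁ ≠ τ₂): C₂ = C_in[1 − (τ₁ e^(−t/τ₁) − τ₂ e^(−t/τ₂))/(τ₁ − τ₂)].
At t = 40.4: e^(−t/τ₁) = 0.031906, e^(−t/τ₂) = 0.22509.
C₂ = 3.08·[1 − (11.727·0.031906 − 27.091·0.22509)/(-15.364)] = 3.08·0.62746 = 1.9326 mol/L.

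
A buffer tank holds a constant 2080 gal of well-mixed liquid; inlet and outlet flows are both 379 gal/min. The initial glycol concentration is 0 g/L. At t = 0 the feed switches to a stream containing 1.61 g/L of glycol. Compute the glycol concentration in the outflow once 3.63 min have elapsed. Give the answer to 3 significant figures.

0.779 g/L

Accumulation = in − out for the solute gives V dC/dt = Q(C_in − C).
So dC/dt = (C_in − C)/τ with τ = V/Q = 2080/379 = 5.4881 min.
Integrating: C(t) = C_in + (C₀ − C_in) e^(−t/τ).
C(3.63) = 1.61 + (0 − 1.61)·e^(−3.63/5.4881) = 1.61 + (-1.6100)·0.51611 = 0.77906 g/L.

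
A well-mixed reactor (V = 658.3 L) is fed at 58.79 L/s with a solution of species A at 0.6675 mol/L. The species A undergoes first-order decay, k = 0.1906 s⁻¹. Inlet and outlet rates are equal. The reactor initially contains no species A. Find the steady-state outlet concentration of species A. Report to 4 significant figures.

0.2130 mol/L

V dC/dt = Q(C_in − C) − k V C.
Steady state (dC/dt = 0): C_ss = Q C_in/(Q + kV) = C_in/(1 + kV/Q).
C_ss = 58.79·0.6675/(58.79 + 0.1906·658.3) = 39.2423/184.262 = 0.212970 mol/L.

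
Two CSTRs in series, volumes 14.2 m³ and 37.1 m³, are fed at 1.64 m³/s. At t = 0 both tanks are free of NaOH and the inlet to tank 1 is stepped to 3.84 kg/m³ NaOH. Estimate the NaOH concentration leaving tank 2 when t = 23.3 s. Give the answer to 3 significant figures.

Species balance on tank i: dCᵢ/dt = (Cᵢ₋₁ − Cᵢ)/τᵢ with τᵢ = Vᵢ/Q.
τ₁ = 14.2/1.64 = 8.6585 s; τ₂ = 37.1/1.64 = 22.622 s.
Solving the cascade with C₁(0)=C₂(0)=0 gives C₂(t) = C_in[1 − (τ₁ e^(−t/τ₁) − τ₂ e^(−t/τ₂))/(τ₁ − τ₂)].
At t = 23.3: e^(−t/τ₁) = 0.067814, e^(−t/τ₂) = 0.35702.
C₂ = 3.84·[1 − (8.6585·0.067814 − 22.622·0.35702)/(-13.963)] = 3.84·0.46365 = 1.7804 kg/m³.

1.78 kg/m³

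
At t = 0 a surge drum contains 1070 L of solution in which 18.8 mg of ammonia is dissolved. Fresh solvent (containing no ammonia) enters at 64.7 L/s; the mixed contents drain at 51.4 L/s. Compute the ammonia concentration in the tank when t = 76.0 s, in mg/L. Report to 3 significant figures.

0.000691 mg/L

Total volume: dV/dt = Q_in − Q_out = 13.300 L/s, so V(t) = 1070 + 13.300 t and V(76.0) = 2080.8 L.
Solute balance: dm/dt = 0 − Q_out C = −Q_out m/V(t).
Separate: dm/m = −Q_out dt/V(t) ⇒ ln(m/m₀) = −(Q_out/(Q_in−Q_out)) ln(V/V₀).
m = m₀ (V₀/V)^(Q_out/(Q_in−Q_out)) = 18.8 × (1070/2080.8)^(3.8647) = 1.4383 mg.
C = m/V = 1.4383/2080.8 = 0.00069125 mg/L.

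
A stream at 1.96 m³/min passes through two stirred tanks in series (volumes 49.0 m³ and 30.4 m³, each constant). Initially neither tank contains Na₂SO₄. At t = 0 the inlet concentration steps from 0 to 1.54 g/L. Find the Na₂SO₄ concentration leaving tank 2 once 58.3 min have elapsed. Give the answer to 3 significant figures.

Time constants: τᵢ = Vᵢ/Q for each well-mixed tank.
τ₁ = 49.0/1.96 = 25.000 min; τ₂ = 30.4/1.96 = 15.510 min.
Tank 1: C₁ = C_in(1 − e^(−t/τ₁)). Tank 2 (τ₁ ≠ τ₂): C₂ = C_in[1 − (τ₁ e^(−t/τ₁) − τ₂ e^(−t/τ₂))/(τ₁ − τ₂)].
At t = 58.3: e^(−t/τ₁) = 0.097101, e^(−t/τ₂) = 0.023311.
C₂ = 1.54·[1 − (25.000·0.097101 − 15.510·0.023311)/(9.4898)] = 1.54·0.78230 = 1.2047 g/L.

1.20 g/L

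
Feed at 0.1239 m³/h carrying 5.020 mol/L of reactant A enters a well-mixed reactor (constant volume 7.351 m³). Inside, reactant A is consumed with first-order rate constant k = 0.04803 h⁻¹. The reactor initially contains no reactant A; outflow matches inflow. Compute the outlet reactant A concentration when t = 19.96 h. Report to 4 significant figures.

0.9469 mol/L

V dC/dt = Q(C_in − C) − k V C.
dC/dt = (Q/V) C_in − (Q/V + k) C; effective rate a = Q/V + k = 0.0168548 + 0.04803 = 0.0648848 h⁻¹.
C_ss = Q C_in/(Q + kV) = 1.30402 mol/L; C(t) = C_ss + (C₀ − C_ss) e^(−a t).
C(19.96) = 1.30402 + (-1.30402)·e^(−0.0648848·19.96) = 1.30402 + (-1.30402)·0.273870 = 0.946890 mol/L.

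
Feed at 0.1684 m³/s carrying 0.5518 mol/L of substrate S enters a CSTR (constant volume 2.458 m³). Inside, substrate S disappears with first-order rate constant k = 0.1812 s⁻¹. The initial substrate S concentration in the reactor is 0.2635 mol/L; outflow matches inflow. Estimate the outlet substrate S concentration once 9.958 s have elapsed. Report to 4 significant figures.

0.1607 mol/L

Accumulation = in − out − consumed: V dC/dt = Q C_in − Q C − k V C.
This is linear with rate a = Q/V + k = 0.249711 s⁻¹.
C_ss = Q C_in/(Q + kV) = 0.151392 mol/L; C(t) = C_ss + (C₀ − C_ss) e^(−a t).
C(9.958) = 0.151392 + (0.112108)·e^(−0.249711·9.958) = 0.151392 + (0.112108)·0.0831905 = 0.160719 mol/L.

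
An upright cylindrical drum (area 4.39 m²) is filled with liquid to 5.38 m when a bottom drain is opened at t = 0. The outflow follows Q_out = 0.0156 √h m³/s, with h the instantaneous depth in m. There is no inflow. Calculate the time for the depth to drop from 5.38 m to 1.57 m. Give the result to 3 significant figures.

600 s

Accumulation of liquid (constant cross-section A): A dh/dt = −0.0156 √h.
Separate and integrate: 2(√h − √h₀) = −(0.0156/A) t.
t = 2A(√h₀ − √h)/0.0156 = 2·4.39·(√5.38 − √1.57)/0.0156
  = 8.7800 × (2.3195 − 1.2530) / 0.0156 = 600.24 s.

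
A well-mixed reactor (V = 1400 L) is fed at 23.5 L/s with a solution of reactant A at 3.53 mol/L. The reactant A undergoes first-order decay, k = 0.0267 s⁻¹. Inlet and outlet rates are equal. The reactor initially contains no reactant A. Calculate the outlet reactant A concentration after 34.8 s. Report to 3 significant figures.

1.06 mol/L

Accumulation = in − out − consumed: V dC/dt = Q C_in − Q C − k V C.
dC/dt = (Q/V) C_in − (Q/V + k) C; effective rate a = Q/V + k = 0.016786 + 0.0267 = 0.043486 s⁻¹.
C_ss = Q C_in/(Q + kV) = 1.3626 mol/L; C(t) = C_ss + (C₀ − C_ss) e^(−a t).
C(34.8) = 1.3626 + (-1.3626)·e^(−0.043486·34.8) = 1.3626 + (-1.3626)·0.22018 = 1.0626 mol/L.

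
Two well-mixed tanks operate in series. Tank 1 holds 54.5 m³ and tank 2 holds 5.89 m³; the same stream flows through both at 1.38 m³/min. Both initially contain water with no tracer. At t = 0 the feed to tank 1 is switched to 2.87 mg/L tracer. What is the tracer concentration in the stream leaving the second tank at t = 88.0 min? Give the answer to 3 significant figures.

Time constants: τᵢ = Vᵢ/Q for each well-mixed tank.
τ₁ = 54.5/1.38 = 39.493 min; τ₂ = 5.89/1.38 = 4.2681 min.
Solving the cascade with C₁(0)=C₂(0)=0 gives C₂(t) = C_in[1 − (τ₁ e^(−t/τ₁) − τ₂ e^(−t/τ₂))/(τ₁ − τ₂)].
At t = 88.0: e^(−t/τ₁) = 0.10772, e^(−t/τ₂) = 1.1110e-09.
C₂ = 2.87·[1 − (39.493·0.10772 − 4.2681·1.1110e-09)/(35.225)] = 2.87·0.87923 = 2.5234 mg/L.

2.52 mg/L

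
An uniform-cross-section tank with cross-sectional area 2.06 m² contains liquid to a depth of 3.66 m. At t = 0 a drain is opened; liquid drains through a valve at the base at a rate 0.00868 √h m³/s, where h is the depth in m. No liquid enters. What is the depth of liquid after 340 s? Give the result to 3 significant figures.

1.43 m

Mass balance (ρ constant): A dh/dt = −0.00868 √h.
∫ h^(−1/2) dh = −(0.00868/A) ∫ dt, giving 2√h = 2√h₀ − (0.00868/A) t.
√h = √3.66 − 0.00868·340/(2·2.06) = 1.9131 − 0.71631 = 1.1968.
h = 1.1968² = 1.4323 m.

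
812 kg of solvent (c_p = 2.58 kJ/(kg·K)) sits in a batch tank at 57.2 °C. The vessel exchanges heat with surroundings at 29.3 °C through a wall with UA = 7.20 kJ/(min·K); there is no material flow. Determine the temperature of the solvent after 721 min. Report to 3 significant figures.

31.6 °C

Unsteady energy balance on the tank contents: M c_p dT/dt = −UA(T − T_amb).
dT/dt = (T_ss − T)/τ with T_ss = T_amb = 29.300 °C, τ = M c_p/UA = 812·2.58/7.20 = 290.97 min.
This is linear first-order; T(t) = T_ss + (T₀ − T_ss) e^(−t/τ).
T(721) = 29.300 + (27.900)·0.083915 = 31.641 °C.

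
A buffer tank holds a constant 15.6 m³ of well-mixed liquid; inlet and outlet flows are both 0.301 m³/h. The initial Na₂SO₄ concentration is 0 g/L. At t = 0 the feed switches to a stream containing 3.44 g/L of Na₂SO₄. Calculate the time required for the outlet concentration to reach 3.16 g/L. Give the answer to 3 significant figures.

Accumulation = in − out for the solute gives V dC/dt = Q(C_in − C), so τ = V/Q = 51.827 h.
C(t) = C_in + (C₀ − C_in) e^(−t/τ). Set C = 3.16 and solve for t:
e^(−t/τ) = (C − C_in)/(C₀ − C_in) = (3.16 − 3.44)/(0 − 3.44) = 0.081395
t = −τ ln(…) = 51.827 × 2.5084 = 130.01 h.

130 h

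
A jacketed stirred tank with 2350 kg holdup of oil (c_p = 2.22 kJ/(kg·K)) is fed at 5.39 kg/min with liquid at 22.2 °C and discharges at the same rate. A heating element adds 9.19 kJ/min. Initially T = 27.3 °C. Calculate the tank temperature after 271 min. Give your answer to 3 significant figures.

M c_p dT/dt = ṁ c_p (T_in − T) + Q̇.
τ = M/ṁ = 435.99 min; T_ss = T_in + Q̇/(ṁ c_p) = 22.2 + 9.19/(5.39·2.22) = 22.968 °C.
Integrating: T(t) = T_ss + (T₀ − T_ss) e^(−t/τ).
T(271) = 22.968 + (4.3320)·e^(−271/435.99) = 22.968 + (4.3320)·0.53710 = 25.295 °C.

25.3 °C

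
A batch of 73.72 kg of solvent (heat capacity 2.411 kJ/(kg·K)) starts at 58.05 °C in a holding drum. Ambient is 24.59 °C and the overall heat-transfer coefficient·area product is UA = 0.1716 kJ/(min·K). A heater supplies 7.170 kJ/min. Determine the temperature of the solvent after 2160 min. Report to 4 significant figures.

M c_p dT/dt = −UA(T − T_amb) + Q̇.
dT/dt = (T_ss − T)/τ with T_ss = T_amb + Q̇/UA = 24.59 + 7.170/0.1716 = 66.3732 °C, τ = M c_p/UA = 73.72·2.411/0.1716 = 1035.77 min.
This is linear first-order; T(t) = T_ss + (T₀ − T_ss) e^(−t/τ).
T(2160) = 66.3732 + (-8.32322)·0.124258 = 65.3390 °C.

65.34 °C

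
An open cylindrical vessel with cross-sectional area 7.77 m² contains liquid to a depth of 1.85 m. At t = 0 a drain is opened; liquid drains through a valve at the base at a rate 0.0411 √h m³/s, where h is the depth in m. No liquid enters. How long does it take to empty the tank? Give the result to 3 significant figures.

A dh/dt = −Q_out = −0.0411 √h.
This is separable: 2 d(√h)/dt = −0.0411/A, so √h = √h₀ − (0.0411/(2A)) t.
Tank is empty when √h = 0: t_empty = 2A√h₀/0.0411.
t_empty = 2·7.77·√1.85/0.0411 = 15.540·1.3601/0.0411 = 514.27 s.

514 s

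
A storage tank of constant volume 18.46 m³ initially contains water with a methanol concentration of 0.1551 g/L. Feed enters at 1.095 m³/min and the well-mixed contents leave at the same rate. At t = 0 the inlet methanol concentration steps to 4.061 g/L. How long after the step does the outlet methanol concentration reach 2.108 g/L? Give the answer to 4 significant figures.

11.68 min

Species balance: V dC/dt = Q(C_in − C) ⇒ τ = V/Q = 16.8584 min.
C(t) = C_in + (C₀ − C_in) e^(−t/τ). Set C = 2.108 and solve for t:
e^(−t/τ) = (C − C_in)/(C₀ − C_in) = (2.108 − 4.061)/(0.1551 − 4.061) = 0.500013
t = −τ ln(…) = 16.8584 × 0.693122 = 11.6850 min.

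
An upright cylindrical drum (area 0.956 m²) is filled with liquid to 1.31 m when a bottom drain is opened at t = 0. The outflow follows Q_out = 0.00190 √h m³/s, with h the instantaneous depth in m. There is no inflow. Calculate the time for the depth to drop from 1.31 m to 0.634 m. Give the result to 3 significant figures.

With no inflow, A dh/dt = −0.00190 √h.
Separate and integrate: 2(√h − √h₀) = −(0.00190/A) t.
t = 2A(√h₀ − √h)/0.00190 = 2·0.956·(√1.31 − √0.634)/0.00190
  = 1.9120 × (1.1446 − 0.79624) / 0.00190 = 350.51 s.

351 s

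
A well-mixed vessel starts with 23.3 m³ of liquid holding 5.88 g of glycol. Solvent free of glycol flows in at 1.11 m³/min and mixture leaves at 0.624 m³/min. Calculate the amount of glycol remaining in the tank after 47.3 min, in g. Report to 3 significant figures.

2.44 g

Total volume: dV/dt = Q_in − Q_out = 0.48600 m³/min, so V(t) = 23.3 + 0.48600 t and V(47.3) = 46.288 m³.
Solute balance: dm/dt = 0 − Q_out C = −Q_out m/V(t).
dm/m = −Q_out dt/(V₀ + 0.48600 t); integrating gives ln(m/m₀) = −(Q_out/(Q_in−Q_out)) ln(V/V₀).
m = m₀ (V₀/V)^(Q_out/(Q_in−Q_out)) = 5.88 × (23.3/46.288)^(1.2840) = 2.4357 g.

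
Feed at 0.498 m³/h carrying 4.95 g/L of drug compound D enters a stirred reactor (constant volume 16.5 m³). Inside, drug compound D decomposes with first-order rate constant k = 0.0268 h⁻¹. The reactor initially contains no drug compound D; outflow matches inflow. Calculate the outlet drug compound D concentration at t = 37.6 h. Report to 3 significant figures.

Species balance: V dC/dt = Q C_in − Q C − k V C.
dC/dt = (Q/V) C_in − (Q/V + k) C; effective rate a = Q/V + k = 0.030182 + 0.0268 = 0.056982 h⁻¹.
C_ss = Q C_in/(Q + kV) = 2.6219 g/L; C(t) = C_ss + (C₀ − C_ss) e^(−a t).
C(37.6) = 2.6219 + (-2.6219)·e^(−0.056982·37.6) = 2.6219 + (-2.6219)·0.11736 = 2.3142 g/L.

2.31 g/L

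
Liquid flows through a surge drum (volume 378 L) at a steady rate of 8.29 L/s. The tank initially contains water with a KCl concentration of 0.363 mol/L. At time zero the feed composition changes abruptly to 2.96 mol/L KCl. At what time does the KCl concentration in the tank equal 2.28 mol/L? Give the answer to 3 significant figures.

Species balance: V dC/dt = Q(C_in − C) ⇒ τ = V/Q = 45.597 s.
C(t) = C_in + (C₀ − C_in) e^(−t/τ). Set C = 2.28 and solve for t:
e^(−t/τ) = (C − C_in)/(C₀ − C_in) = (2.28 − 2.96)/(0.363 − 2.96) = 0.26184
t = −τ ln(…) = 45.597 × 1.3400 = 61.101 s.

61.1 s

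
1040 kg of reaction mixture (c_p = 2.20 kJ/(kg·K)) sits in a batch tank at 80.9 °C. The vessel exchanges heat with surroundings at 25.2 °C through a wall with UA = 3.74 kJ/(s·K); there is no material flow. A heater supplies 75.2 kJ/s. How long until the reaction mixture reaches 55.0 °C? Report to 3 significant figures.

Lumped-capacitance energy balance: M c_p dT/dt = UA(T_amb − T) + Q̇.
τ = M c_p/UA = 611.76 s; T_ss = T_amb + Q̇/UA = 25.2 + 75.2/3.74 = 45.307 °C.
T(t) = T_ss + (T₀ − T_ss)e^(−t/τ); set T = 55.0:
t = −τ ln[(T − T_ss)/(T₀ − T_ss)] = −611.76 · ln(0.27233) = 795.75 s.

796 s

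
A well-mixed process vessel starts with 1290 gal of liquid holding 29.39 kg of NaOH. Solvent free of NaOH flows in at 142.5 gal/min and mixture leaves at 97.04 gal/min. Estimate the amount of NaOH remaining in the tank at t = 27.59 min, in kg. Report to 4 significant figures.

Let m(t) be the amount of NaOH. Volume: V(t) = V₀ + (Q_in − Q_out) t = 1290 + 45.4600 t; V(27.59) = 2544.24 gal.
No NaOH enters, so dm/dt = −Q_out · (m/V).
Separate: dm/m = −Q_out dt/V(t) ⇒ ln(m/m₀) = −(Q_out/(Q_in−Q_out)) ln(V/V₀).
m = m₀ (V₀/V)^(Q_out/(Q_in−Q_out)) = 29.39 × (1290/2544.24)^(2.13462) = 6.89529 kg.

6.895 kg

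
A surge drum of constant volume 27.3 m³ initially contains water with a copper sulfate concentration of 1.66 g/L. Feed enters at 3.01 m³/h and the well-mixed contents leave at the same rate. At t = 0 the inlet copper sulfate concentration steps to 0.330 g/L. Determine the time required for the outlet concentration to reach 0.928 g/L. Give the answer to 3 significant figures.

Mass balance on the solute (V constant): V dC/dt = Q(C_in − C), so τ = V/Q = 9.0698 h.
C(t) = C_in + (C₀ − C_in) e^(−t/τ). Set C = 0.928 and solve for t:
e^(−t/τ) = (C − C_in)/(C₀ − C_in) = (0.928 − 0.330)/(1.66 − 0.330) = 0.44962
t = −τ ln(…) = 9.0698 × 0.79934 = 7.2499 h.

7.25 h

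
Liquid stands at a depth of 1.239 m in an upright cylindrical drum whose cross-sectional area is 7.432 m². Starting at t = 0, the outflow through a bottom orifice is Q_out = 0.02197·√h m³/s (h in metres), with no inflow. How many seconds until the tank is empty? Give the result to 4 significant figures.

A dh/dt = −Q_out = −0.02197 √h.
∫ h^(−1/2) dh = −(0.02197/A) ∫ dt, giving 2√h = 2√h₀ − (0.02197/A) t.
Tank is empty when √h = 0: t_empty = 2A√h₀/0.02197.
t_empty = 2·7.432·√1.239/0.02197 = 14.8640·1.11310/0.02197 = 753.080 s.

753.1 s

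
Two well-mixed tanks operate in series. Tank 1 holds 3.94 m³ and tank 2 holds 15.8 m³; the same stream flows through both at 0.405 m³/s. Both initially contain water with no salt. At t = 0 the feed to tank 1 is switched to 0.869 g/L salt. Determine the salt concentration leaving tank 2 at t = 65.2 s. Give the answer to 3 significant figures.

0.652 g/L

Each tank obeys Vᵢ dCᵢ/dt = Q(Cᵢ₋₁ − Cᵢ), so τᵢ = Vᵢ/Q.
τ₁ = 3.94/0.405 = 9.7284 s; τ₂ = 15.8/0.405 = 39.012 s.
Tank 1: C₁ = C_in(1 − e^(−t/τ₁)). Tank 2 (τ₁ ≠ τ₂): C₂ = C_in[1 − (τ₁ e^(−t/τ₁) − τ₂ e^(−t/τ₂))/(τ₁ − τ₂)].
At t = 65.2: e^(−t/τ₁) = 0.0012284, e^(−t/τ₂) = 0.18801.
C₂ = 0.869·[1 − (9.7284·0.0012284 − 39.012·0.18801)/(-29.284)] = 0.869·0.74994 = 0.65170 g/L.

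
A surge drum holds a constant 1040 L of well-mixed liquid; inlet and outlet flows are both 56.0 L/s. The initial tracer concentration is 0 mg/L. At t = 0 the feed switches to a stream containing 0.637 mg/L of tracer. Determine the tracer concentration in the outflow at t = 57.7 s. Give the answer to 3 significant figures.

Species balance on the tank: V dC/dt = Q(C_in − C).
Rewrite as dC/dt + C/τ = C_in/τ, τ = V/Q = 18.571 s.
C approaches C_in exponentially: C(t) = C_in + (C₀ − C_in) e^(−t/τ).
C(57.7) = 0.637 + (0 − 0.637)·e^(−57.7/18.571) = 0.637 + (-0.63700)·0.044738 = 0.60850 mg/L.

0.609 mg/L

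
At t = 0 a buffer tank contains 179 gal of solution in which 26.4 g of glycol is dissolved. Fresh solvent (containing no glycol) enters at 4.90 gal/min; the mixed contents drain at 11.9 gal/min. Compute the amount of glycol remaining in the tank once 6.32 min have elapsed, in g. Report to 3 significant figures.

Let m(t) be the amount of glycol. Volume: V(t) = V₀ + (Q_in − Q_out) t = 179 − 7.0000 t; V(6.32) = 134.76 gal.
Solute balance: dm/dt = 0 − Q_out C = −Q_out m/V(t).
dm/m = −Q_out dt/(V₀ − 7.0000 t); integrating gives ln(m/m₀) = −(Q_out/(Q_in−Q_out)) ln(V/V₀).
m = m₀ (V₀/V)^(Q_out/(Q_in−Q_out)) = 26.4 × (179/134.76)^(-1.7000) = 16.293 g.

16.3 g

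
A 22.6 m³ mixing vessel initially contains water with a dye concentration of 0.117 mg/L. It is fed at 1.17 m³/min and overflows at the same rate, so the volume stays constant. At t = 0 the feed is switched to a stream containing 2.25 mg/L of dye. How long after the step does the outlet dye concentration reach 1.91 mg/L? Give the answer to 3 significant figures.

Unsteady species balance (constant V, well mixed): V dC/dt = Q(C_in − C), so τ = V/Q = 19.316 min.
C(t) = C_in + (C₀ − C_in) e^(−t/τ). Set C = 1.91 and solve for t:
e^(−t/τ) = (C − C_in)/(C₀ − C_in) = (1.91 − 2.25)/(0.117 − 2.25) = 0.15940
t = −τ ln(…) = 19.316 × 1.8363 = 35.471 min.

35.5 min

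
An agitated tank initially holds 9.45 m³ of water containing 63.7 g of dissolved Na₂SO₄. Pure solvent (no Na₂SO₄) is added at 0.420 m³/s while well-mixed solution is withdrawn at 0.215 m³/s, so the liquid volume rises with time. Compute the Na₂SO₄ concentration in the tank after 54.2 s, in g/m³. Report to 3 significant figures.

1.37 g/m³

Total volume: dV/dt = Q_in − Q_out = 0.20500 m³/s, so V(t) = 9.45 + 0.20500 t and V(54.2) = 20.561 m³.
Species balance (pure solvent in): dm/dt = −Q_out · m/V(t).
Separate: dm/m = −Q_out dt/V(t) ⇒ ln(m/m₀) = −(Q_out/(Q_in−Q_out)) ln(V/V₀).
m = m₀ (V₀/V)^(Q_out/(Q_in−Q_out)) = 63.7 × (9.45/20.561)^(1.0488) = 28.188 g.
C = m/V = 28.188/20.561 = 1.3709 g/m³.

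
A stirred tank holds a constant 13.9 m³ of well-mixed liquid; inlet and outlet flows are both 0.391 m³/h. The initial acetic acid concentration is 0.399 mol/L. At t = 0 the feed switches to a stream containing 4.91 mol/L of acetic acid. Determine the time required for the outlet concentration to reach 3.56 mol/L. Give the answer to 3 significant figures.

42.9 h

Species balance: V dC/dt = Q(C_in − C) ⇒ τ = V/Q = 35.550 h.
C(t) = C_in + (C₀ − C_in) e^(−t/τ). Set C = 3.56 and solve for t:
e^(−t/τ) = (C − C_in)/(C₀ − C_in) = (3.56 − 4.91)/(0.399 − 4.91) = 0.29927
t = −τ ln(…) = 35.550 × 1.2064 = 42.888 h.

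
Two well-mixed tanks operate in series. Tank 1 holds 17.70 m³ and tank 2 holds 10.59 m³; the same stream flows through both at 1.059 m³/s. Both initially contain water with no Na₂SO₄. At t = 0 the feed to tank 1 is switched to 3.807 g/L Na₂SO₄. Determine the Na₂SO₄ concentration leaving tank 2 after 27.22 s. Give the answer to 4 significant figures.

Time constants: τᵢ = Vᵢ/Q for each well-mixed tank.
τ₁ = 17.70/1.059 = 16.7139 s; τ₂ = 10.59/1.059 = 10.0000 s.
Solving the cascade with C₁(0)=C₂(0)=0 gives C₂(t) = C_in[1 − (τ₁ e^(−t/τ₁) − τ₂ e^(−t/τ₂))/(τ₁ − τ₂)].
At t = 27.22: e^(−t/τ₁) = 0.196207, e^(−t/τ₂) = 0.0657431.
C₂ = 3.807·[1 − (16.7139·0.196207 − 10.0000·0.0657431)/(6.71388)] = 3.807·0.609474 = 2.32027 g/L.

2.320 g/L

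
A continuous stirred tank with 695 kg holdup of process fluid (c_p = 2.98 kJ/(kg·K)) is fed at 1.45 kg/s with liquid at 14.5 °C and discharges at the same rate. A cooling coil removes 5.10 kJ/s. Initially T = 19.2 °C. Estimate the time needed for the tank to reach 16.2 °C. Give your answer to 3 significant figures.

Unsteady energy balance on the tank contents: M c_p dT/dt = ṁ c_p (T_in − T) − 5.10.
τ = M/ṁ = 479.31 s; T_ss = T_in − Q̇/(ṁ c_p) = 13.320 °C.
T(t) = T_ss + (T₀ − T_ss) e^(−t/τ). Set T = 16.2:
e^(−t/τ) = (16.2 − 13.320)/(19.2 − 13.320) = 0.48982
t = −479.31 · ln(0.48982) = 342.09 s.

342 s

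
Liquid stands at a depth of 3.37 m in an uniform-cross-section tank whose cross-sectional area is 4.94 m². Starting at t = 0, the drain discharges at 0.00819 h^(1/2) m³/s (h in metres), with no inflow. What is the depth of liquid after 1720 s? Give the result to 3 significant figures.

A dh/dt = −Q_out = −0.00819 √h.
This is separable: 2 d(√h)/dt = −0.00819/A, so √h = √h₀ − (0.00819/(2A)) t.
√h = √3.37 − 0.00819·1720/(2·4.94) = 1.8358 − 1.4258 = 0.40997.
h = 0.40997² = 0.16807 m.

0.168 m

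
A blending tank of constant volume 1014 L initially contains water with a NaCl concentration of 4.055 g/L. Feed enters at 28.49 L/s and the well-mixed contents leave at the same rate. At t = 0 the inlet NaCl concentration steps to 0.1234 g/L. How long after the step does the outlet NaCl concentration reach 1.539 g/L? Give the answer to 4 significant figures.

36.36 s

Unsteady species balance (constant V, well mixed): V dC/dt = Q(C_in − C), so τ = V/Q = 35.5914 s.
C(t) = C_in + (C₀ − C_in) e^(−t/τ). Set C = 1.539 and solve for t:
e^(−t/τ) = (C − C_in)/(C₀ − C_in) = (1.539 − 0.1234)/(4.055 − 0.1234) = 0.360057
t = −τ ln(…) = 35.5914 × 1.02149 = 36.3564 s.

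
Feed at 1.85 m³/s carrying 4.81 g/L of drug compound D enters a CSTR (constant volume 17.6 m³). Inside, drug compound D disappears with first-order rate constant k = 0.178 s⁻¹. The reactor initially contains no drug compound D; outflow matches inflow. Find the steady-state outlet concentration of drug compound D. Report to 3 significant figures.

V dC/dt = Q(C_in − C) − k V C.
At steady state: 0 = Q C_in − (Q + kV) C_ss, so C_ss = Q C_in/(Q + kV).
C_ss = 1.85·4.81/(1.85 + 0.178·17.6) = 8.8985/4.9828 = 1.7858 g/L.

1.79 g/L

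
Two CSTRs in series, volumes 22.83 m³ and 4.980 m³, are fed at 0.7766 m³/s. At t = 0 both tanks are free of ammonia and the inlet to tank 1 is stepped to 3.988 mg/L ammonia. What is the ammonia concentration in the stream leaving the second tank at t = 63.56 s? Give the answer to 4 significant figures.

3.401 mg/L

Species balance on tank i: dCᵢ/dt = (Cᵢ₋₁ − Cᵢ)/τᵢ with τᵢ = Vᵢ/Q.
τ₁ = 22.83/0.7766 = 29.3974 s; τ₂ = 4.980/0.7766 = 6.41257 s.
Tank 1: C₁ = C_in(1 − e^(−t/τ₁)). Tank 2 (τ₁ ≠ τ₂): C₂ = C_in[1 − (τ₁ e^(−t/τ₁) − τ₂ e^(−t/τ₂))/(τ₁ − τ₂)].
At t = 63.56: e^(−t/τ₁) = 0.115083, e^(−t/τ₂) = 4.95868e-05.
C₂ = 3.988·[1 − (29.3974·0.115083 − 6.41257·4.95868e-05)/(22.9848)] = 3.988·0.852823 = 3.40106 mg/L.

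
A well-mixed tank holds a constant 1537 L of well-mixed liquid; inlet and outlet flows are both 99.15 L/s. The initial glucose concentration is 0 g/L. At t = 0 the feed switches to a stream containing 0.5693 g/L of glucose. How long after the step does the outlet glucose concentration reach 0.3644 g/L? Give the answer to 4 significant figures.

Unsteady species balance (constant V, well mixed): V dC/dt = Q(C_in − C), so τ = V/Q = 15.5018 s.
C(t) = C_in + (C₀ − C_in) e^(−t/τ). Set C = 0.3644 and solve for t:
e^(−t/τ) = (C − C_in)/(C₀ − C_in) = (0.3644 − 0.5693)/(0 − 0.5693) = 0.359916
t = −τ ln(…) = 15.5018 × 1.02189 = 15.8410 s.

15.84 s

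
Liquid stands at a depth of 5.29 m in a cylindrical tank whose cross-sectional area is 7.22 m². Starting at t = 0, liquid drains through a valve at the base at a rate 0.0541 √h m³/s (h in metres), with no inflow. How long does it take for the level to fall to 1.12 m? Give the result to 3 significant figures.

331 s

Volume balance on the tank: A dh/dt = −0.0541 √h.
This is separable: 2 d(√h)/dt = −0.0541/A, so √h = √h₀ − (0.0541/(2A)) t.
t = 2A(√h₀ − √h)/0.0541 = 2·7.22·(√5.29 − √1.12)/0.0541
  = 14.440 × (2.3000 − 1.0583) / 0.0541 = 331.43 s.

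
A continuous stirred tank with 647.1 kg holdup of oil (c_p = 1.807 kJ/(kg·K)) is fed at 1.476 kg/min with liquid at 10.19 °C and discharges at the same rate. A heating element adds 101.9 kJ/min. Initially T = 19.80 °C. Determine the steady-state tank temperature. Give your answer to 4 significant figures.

M c_p dT/dt = ṁ c_p (T_in − T) + Q̇.
At steady state dT/dt = 0 ⇒ T_ss = T_in + Q̇/(ṁ c_p) = 10.19 + 101.9/(1.476·1.807) = 48.3958 °C.

48.40 °C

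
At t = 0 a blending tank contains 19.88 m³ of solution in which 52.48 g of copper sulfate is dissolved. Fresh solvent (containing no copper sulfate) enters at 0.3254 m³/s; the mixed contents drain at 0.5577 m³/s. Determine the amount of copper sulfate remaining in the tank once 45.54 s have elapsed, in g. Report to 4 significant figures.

8.473 g

Total volume: dV/dt = Q_in − Q_out = -0.232300 m³/s, so V(t) = 19.88 − 0.232300 t and V(45.54) = 9.30106 m³.
Solute balance: dm/dt = 0 − Q_out C = −Q_out m/V(t).
Separate: dm/m = −Q_out dt/V(t) ⇒ ln(m/m₀) = −(Q_out/(Q_in−Q_out)) ln(V/V₀).
m = m₀ (V₀/V)^(Q_out/(Q_in−Q_out)) = 52.48 × (19.88/9.30106)^(-2.40077) = 8.47260 g.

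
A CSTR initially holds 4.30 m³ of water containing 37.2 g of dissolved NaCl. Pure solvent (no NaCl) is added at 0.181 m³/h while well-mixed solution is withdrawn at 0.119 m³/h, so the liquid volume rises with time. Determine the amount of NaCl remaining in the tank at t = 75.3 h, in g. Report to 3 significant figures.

9.07 g

Total volume: dV/dt = Q_in − Q_out = 0.062000 m³/h, so V(t) = 4.30 + 0.062000 t and V(75.3) = 8.9686 m³.
No NaCl enters, so dm/dt = −Q_out · (m/V).
Separate: dm/m = −Q_out dt/V(t) ⇒ ln(m/m₀) = −(Q_out/(Q_in−Q_out)) ln(V/V₀).
m = m₀ (V₀/V)^(Q_out/(Q_in−Q_out)) = 37.2 × (4.30/8.9686)^(1.9194) = 9.0735 g.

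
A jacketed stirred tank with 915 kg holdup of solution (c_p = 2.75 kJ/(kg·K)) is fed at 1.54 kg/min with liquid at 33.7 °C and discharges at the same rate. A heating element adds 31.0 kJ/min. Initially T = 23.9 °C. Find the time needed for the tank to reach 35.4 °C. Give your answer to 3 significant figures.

M c_p dT/dt = ṁ c_p (T_in − T) + Q̇.
τ = M/ṁ = 594.16 min; T_ss = T_in + Q̇/(ṁ c_p) = 41.020 °C.
T(t) = T_ss + (T₀ − T_ss) e^(−t/τ). Set T = 35.4:
e^(−t/τ) = (35.4 − 41.020)/(23.9 − 41.020) = 0.32827
t = −594.16 · ln(0.32827) = 661.84 min.

662 min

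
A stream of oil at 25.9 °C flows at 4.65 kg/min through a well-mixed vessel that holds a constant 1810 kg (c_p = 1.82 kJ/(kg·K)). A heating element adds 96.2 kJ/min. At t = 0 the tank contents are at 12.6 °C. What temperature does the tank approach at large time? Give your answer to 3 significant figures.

37.3 °C

Heat balance on the well-mixed liquid: M c_p dT/dt = ṁ c_p (T_in − T) + 96.2.
At steady state dT/dt = 0 ⇒ T_ss = T_in + Q̇/(ṁ c_p) = 25.9 + 96.2/(4.65·1.82) = 37.267 °C.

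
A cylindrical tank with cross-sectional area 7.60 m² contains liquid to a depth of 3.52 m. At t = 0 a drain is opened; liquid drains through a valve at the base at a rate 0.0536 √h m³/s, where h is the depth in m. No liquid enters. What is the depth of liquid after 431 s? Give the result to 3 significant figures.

0.127 m

With no inflow, A dh/dt = −0.0536 √h.
Separate and integrate: 2(√h − √h₀) = −(0.0536/A) t.
√h = √3.52 − 0.0536·431/(2·7.60) = 1.8762 − 1.5198 = 0.35632.
h = 0.35632² = 0.12697 m.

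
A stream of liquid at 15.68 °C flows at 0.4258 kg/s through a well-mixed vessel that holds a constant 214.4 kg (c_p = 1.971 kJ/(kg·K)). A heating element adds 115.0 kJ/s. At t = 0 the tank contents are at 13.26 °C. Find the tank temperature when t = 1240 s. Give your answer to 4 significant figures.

M c_p dT/dt = ṁ c_p (T_in − T) + Q̇.
τ = M/ṁ = 503.523 s; T_ss = T_in + Q̇/(ṁ c_p) = 15.68 + 115.0/(0.4258·1.971) = 152.707 °C.
Solution: T(t) = T_ss + (T₀ − T_ss) e^(−t/τ).
T(1240) = 152.707 + (-139.447)·e^(−1240/503.523) = 152.707 + (-139.447)·0.0852089 = 140.825 °C.

140.8 °C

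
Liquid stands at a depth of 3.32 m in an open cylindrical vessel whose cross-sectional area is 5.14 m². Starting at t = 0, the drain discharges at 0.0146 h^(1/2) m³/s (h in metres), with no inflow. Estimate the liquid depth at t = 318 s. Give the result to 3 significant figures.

1.88 m

A dh/dt = −Q_out = −0.0146 √h.
∫ h^(−1/2) dh = −(0.0146/A) ∫ dt, giving 2√h = 2√h₀ − (0.0146/A) t.
√h = √3.32 − 0.0146·318/(2·5.14) = 1.8221 − 0.45163 = 1.3705.
h = 1.3705² = 1.8781 m.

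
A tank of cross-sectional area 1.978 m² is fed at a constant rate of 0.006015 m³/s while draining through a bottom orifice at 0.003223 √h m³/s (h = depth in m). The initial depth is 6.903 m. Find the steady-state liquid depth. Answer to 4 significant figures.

3.483 m

Accumulation of liquid (constant cross-section A): A dh/dt = Q_in − 0.003223 √h. At steady state dh/dt = 0:
Q_in = 0.003223 √h_ss ⇒ √h_ss = 0.006015/0.003223 = 1.86627.
h_ss = 1.86627² = 3.48298 m. (Since h₀ = 6.903 m > h_ss, the level will fall toward this value.)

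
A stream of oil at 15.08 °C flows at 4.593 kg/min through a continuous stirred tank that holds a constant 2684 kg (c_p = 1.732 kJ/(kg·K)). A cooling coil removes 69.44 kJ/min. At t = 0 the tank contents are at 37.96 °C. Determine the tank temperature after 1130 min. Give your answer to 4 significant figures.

10.92 °C

First-law balance (no shaft work): M c_p dT/dt = ṁ c_p (T_in − T) − 69.44.
τ = M/ṁ = 584.368 min; T_ss = T_in − Q̇/(ṁ c_p) = 15.08 − 69.44/(4.593·1.732) = 6.35098 °C.
This is linear first-order; T(t) = T_ss + (T₀ − T_ss) e^(−t/τ).
T(1130) = 6.35098 + (31.6090)·e^(−1130/584.368) = 6.35098 + (31.6090)·0.144610 = 10.9220 °C.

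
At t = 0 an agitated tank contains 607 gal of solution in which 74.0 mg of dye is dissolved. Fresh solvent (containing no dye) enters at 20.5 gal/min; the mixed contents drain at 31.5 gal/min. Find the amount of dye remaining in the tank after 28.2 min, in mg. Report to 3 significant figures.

Let m(t) be the amount of dye. Volume: V(t) = V₀ + (Q_in − Q_out) t = 607 − 11.000 t; V(28.2) = 296.80 gal.
Species balance (pure solvent in): dm/dt = −Q_out · m/V(t).
Separate: dm/m = −Q_out dt/V(t) ⇒ ln(m/m₀) = −(Q_out/(Q_in−Q_out)) ln(V/V₀).
m = m₀ (V₀/V)^(Q_out/(Q_in−Q_out)) = 74.0 × (607/296.80)^(-2.8636) = 9.5374 mg.

9.54 mg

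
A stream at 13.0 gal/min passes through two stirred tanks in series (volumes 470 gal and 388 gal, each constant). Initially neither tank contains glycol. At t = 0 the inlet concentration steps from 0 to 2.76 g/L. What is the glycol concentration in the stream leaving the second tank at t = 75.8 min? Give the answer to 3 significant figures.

Species balance on tank i: dCᵢ/dt = (Cᵢ₋₁ − Cᵢ)/τᵢ with τᵢ = Vᵢ/Q.
τ₁ = 470/13.0 = 36.154 min; τ₂ = 388/13.0 = 29.846 min.
Solving the cascade with C₁(0)=C₂(0)=0 gives C₂(t) = C_in[1 − (τ₁ e^(−t/τ₁) − τ₂ e^(−t/τ₂))/(τ₁ − τ₂)].
At t = 75.8: e^(−t/τ₁) = 0.12287, e^(−t/τ₂) = 0.078891.
C₂ = 2.76·[1 − (36.154·0.12287 − 29.846·0.078891)/(6.3077)] = 2.76·0.66901 = 1.8465 g/L.

1.85 g/L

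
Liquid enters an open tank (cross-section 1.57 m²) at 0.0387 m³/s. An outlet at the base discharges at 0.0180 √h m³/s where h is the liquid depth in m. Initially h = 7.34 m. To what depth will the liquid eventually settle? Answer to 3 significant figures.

A dh/dt = Q_in − 0.0180 √h. Steady state requires inflow = outflow:
Q_in = 0.0180 √h_ss ⇒ √h_ss = 0.0387/0.0180 = 2.1500.
h_ss = 2.1500² = 4.6225 m. (Since h₀ = 7.34 m > h_ss, the level will fall toward this value.)

4.62 m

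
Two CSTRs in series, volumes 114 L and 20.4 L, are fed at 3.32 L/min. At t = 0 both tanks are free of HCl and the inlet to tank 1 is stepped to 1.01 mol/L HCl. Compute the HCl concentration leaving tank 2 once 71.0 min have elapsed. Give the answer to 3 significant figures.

0.854 mol/L

Time constants: τᵢ = Vᵢ/Q for each well-mixed tank.
τ₁ = 114/3.32 = 34.337 min; τ₂ = 20.4/3.32 = 6.1446 min.
Solving the cascade with C₁(0)=C₂(0)=0 gives C₂(t) = C_in[1 − (τ₁ e^(−t/τ₁) − τ₂ e^(−t/τ₂))/(τ₁ − τ₂)].
At t = 71.0: e^(−t/τ₁) = 0.12647, e^(−t/τ₂) = 9.5889e-06.
C₂ = 1.01·[1 − (34.337·0.12647 − 6.1446·9.5889e-06)/(28.193)] = 1.01·0.84596 = 0.85442 mol/L.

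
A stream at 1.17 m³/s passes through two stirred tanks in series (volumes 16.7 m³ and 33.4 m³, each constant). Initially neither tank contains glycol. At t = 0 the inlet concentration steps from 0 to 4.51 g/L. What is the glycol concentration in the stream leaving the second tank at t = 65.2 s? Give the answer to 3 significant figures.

3.64 g/L

Time constants: τᵢ = Vᵢ/Q for each well-mixed tank.
τ₁ = 16.7/1.17 = 14.274 s; τ₂ = 33.4/1.17 = 28.547 s.
Solving the cascade with C₁(0)=C₂(0)=0 gives C₂(t) = C_in[1 − (τ₁ e^(−t/τ₁) − τ₂ e^(−t/τ₂))/(τ₁ − τ₂)].
At t = 65.2: e^(−t/τ₁) = 0.010380, e^(−t/τ₂) = 0.10188.
C₂ = 4.51·[1 − (14.274·0.010380 − 28.547·0.10188)/(-14.274)] = 4.51·0.80662 = 3.6378 g/L.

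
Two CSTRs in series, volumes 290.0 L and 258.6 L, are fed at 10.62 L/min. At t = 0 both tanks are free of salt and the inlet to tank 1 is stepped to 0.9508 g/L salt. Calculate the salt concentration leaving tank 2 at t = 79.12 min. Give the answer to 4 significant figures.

Time constants: τᵢ = Vᵢ/Q for each well-mixed tank.
τ₁ = 290.0/10.62 = 27.3070 min; τ₂ = 258.6/10.62 = 24.3503 min.
Tank 1: C₁ = C_in(1 − e^(−t/τ₁)). Tank 2 (τ₁ ≠ τ₂): C₂ = C_in[1 − (τ₁ e^(−t/τ₁) − τ₂ e^(−t/τ₂))/(τ₁ − τ₂)].
At t = 79.12: e^(−t/τ₁) = 0.0551649, e^(−t/τ₂) = 0.0388035.
C₂ = 0.9508·[1 − (27.3070·0.0551649 − 24.3503·0.0388035)/(2.95669)] = 0.9508·0.810089 = 0.770232 g/L.

0.7702 g/L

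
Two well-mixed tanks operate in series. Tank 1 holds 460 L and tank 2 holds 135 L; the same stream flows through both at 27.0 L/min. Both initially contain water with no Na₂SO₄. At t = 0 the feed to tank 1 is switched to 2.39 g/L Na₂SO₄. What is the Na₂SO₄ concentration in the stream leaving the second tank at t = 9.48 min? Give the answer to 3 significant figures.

Time constants: τᵢ = Vᵢ/Q for each well-mixed tank.
τ₁ = 460/27.0 = 17.037 min; τ₂ = 135/27.0 = 5.0000 min.
Tank 1: C₁ = C_in(1 − e^(−t/τ₁)). Tank 2 (τ₁ ≠ τ₂): C₂ = C_in[1 − (τ₁ e^(−t/τ₁) − τ₂ e^(−t/τ₂))/(τ₁ − τ₂)].
At t = 9.48: e^(−t/τ₁) = 0.57325, e^(−t/τ₂) = 0.15017.
C₂ = 2.39·[1 − (17.037·0.57325 − 5.0000·0.15017)/(12.037)] = 2.39·0.25101 = 0.59991 g/L.

0.600 g/L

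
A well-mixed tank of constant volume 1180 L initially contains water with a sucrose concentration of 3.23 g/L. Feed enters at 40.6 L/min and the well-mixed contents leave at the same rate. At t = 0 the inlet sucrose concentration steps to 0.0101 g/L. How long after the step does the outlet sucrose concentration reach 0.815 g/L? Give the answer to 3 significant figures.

40.3 min

Species balance on the tank: V dC/dt = Q(C_in − C), so τ = V/Q = 29.064 min.
C(t) = C_in + (C₀ − C_in) e^(−t/τ). Set C = 0.815 and solve for t:
e^(−t/τ) = (C − C_in)/(C₀ − C_in) = (0.815 − 0.0101)/(3.23 − 0.0101) = 0.24998
t = −τ ln(…) = 29.064 × 1.3864 = 40.294 min.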